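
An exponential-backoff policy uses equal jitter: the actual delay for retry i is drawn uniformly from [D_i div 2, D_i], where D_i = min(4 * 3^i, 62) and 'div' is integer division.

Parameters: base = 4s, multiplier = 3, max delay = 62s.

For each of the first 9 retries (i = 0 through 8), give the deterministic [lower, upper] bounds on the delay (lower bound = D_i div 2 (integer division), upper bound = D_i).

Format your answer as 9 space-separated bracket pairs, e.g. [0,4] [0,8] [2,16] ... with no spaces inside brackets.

Answer: [2,4] [6,12] [18,36] [31,62] [31,62] [31,62] [31,62] [31,62] [31,62]

Derivation:
Computing bounds per retry:
  i=0: D_i=min(4*3^0,62)=4, bounds=[2,4]
  i=1: D_i=min(4*3^1,62)=12, bounds=[6,12]
  i=2: D_i=min(4*3^2,62)=36, bounds=[18,36]
  i=3: D_i=min(4*3^3,62)=62, bounds=[31,62]
  i=4: D_i=min(4*3^4,62)=62, bounds=[31,62]
  i=5: D_i=min(4*3^5,62)=62, bounds=[31,62]
  i=6: D_i=min(4*3^6,62)=62, bounds=[31,62]
  i=7: D_i=min(4*3^7,62)=62, bounds=[31,62]
  i=8: D_i=min(4*3^8,62)=62, bounds=[31,62]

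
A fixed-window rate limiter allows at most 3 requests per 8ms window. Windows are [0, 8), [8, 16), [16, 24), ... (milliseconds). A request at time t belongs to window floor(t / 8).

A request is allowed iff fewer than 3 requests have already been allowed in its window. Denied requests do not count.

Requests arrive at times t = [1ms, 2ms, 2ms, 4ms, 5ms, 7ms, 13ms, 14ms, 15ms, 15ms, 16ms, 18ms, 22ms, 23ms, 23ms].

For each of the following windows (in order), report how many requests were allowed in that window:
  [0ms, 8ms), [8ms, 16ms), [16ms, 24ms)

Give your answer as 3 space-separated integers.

Answer: 3 3 3

Derivation:
Processing requests:
  req#1 t=1ms (window 0): ALLOW
  req#2 t=2ms (window 0): ALLOW
  req#3 t=2ms (window 0): ALLOW
  req#4 t=4ms (window 0): DENY
  req#5 t=5ms (window 0): DENY
  req#6 t=7ms (window 0): DENY
  req#7 t=13ms (window 1): ALLOW
  req#8 t=14ms (window 1): ALLOW
  req#9 t=15ms (window 1): ALLOW
  req#10 t=15ms (window 1): DENY
  req#11 t=16ms (window 2): ALLOW
  req#12 t=18ms (window 2): ALLOW
  req#13 t=22ms (window 2): ALLOW
  req#14 t=23ms (window 2): DENY
  req#15 t=23ms (window 2): DENY

Allowed counts by window: 3 3 3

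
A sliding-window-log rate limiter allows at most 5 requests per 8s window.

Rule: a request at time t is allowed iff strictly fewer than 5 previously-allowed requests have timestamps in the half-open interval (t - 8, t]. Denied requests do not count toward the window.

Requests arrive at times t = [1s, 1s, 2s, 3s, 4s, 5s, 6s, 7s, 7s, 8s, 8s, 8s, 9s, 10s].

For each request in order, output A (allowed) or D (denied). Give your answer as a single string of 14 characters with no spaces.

Tracking allowed requests in the window:
  req#1 t=1s: ALLOW
  req#2 t=1s: ALLOW
  req#3 t=2s: ALLOW
  req#4 t=3s: ALLOW
  req#5 t=4s: ALLOW
  req#6 t=5s: DENY
  req#7 t=6s: DENY
  req#8 t=7s: DENY
  req#9 t=7s: DENY
  req#10 t=8s: DENY
  req#11 t=8s: DENY
  req#12 t=8s: DENY
  req#13 t=9s: ALLOW
  req#14 t=10s: ALLOW

Answer: AAAAADDDDDDDAA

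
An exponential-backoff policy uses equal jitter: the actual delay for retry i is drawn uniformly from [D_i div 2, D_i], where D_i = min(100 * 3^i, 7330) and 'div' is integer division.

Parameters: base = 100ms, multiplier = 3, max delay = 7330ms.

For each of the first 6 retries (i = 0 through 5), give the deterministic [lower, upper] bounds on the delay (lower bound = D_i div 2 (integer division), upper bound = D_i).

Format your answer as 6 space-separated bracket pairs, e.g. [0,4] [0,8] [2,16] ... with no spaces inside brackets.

Computing bounds per retry:
  i=0: D_i=min(100*3^0,7330)=100, bounds=[50,100]
  i=1: D_i=min(100*3^1,7330)=300, bounds=[150,300]
  i=2: D_i=min(100*3^2,7330)=900, bounds=[450,900]
  i=3: D_i=min(100*3^3,7330)=2700, bounds=[1350,2700]
  i=4: D_i=min(100*3^4,7330)=7330, bounds=[3665,7330]
  i=5: D_i=min(100*3^5,7330)=7330, bounds=[3665,7330]

Answer: [50,100] [150,300] [450,900] [1350,2700] [3665,7330] [3665,7330]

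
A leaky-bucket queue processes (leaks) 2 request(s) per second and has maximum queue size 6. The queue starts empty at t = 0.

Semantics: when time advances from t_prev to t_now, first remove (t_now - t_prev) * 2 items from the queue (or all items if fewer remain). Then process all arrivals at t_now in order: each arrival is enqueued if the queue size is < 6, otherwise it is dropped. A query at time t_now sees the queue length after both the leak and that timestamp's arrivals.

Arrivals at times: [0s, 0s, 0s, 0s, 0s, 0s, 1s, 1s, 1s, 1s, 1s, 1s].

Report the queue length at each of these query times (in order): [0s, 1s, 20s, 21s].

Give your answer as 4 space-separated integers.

Queue lengths at query times:
  query t=0s: backlog = 6
  query t=1s: backlog = 6
  query t=20s: backlog = 0
  query t=21s: backlog = 0

Answer: 6 6 0 0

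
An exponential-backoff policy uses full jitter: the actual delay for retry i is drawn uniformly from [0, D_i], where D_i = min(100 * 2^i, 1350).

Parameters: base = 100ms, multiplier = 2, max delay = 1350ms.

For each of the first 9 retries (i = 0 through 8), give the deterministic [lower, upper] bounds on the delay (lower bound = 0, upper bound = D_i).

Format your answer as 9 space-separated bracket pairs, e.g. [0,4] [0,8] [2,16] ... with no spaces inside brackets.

Computing bounds per retry:
  i=0: D_i=min(100*2^0,1350)=100, bounds=[0,100]
  i=1: D_i=min(100*2^1,1350)=200, bounds=[0,200]
  i=2: D_i=min(100*2^2,1350)=400, bounds=[0,400]
  i=3: D_i=min(100*2^3,1350)=800, bounds=[0,800]
  i=4: D_i=min(100*2^4,1350)=1350, bounds=[0,1350]
  i=5: D_i=min(100*2^5,1350)=1350, bounds=[0,1350]
  i=6: D_i=min(100*2^6,1350)=1350, bounds=[0,1350]
  i=7: D_i=min(100*2^7,1350)=1350, bounds=[0,1350]
  i=8: D_i=min(100*2^8,1350)=1350, bounds=[0,1350]

Answer: [0,100] [0,200] [0,400] [0,800] [0,1350] [0,1350] [0,1350] [0,1350] [0,1350]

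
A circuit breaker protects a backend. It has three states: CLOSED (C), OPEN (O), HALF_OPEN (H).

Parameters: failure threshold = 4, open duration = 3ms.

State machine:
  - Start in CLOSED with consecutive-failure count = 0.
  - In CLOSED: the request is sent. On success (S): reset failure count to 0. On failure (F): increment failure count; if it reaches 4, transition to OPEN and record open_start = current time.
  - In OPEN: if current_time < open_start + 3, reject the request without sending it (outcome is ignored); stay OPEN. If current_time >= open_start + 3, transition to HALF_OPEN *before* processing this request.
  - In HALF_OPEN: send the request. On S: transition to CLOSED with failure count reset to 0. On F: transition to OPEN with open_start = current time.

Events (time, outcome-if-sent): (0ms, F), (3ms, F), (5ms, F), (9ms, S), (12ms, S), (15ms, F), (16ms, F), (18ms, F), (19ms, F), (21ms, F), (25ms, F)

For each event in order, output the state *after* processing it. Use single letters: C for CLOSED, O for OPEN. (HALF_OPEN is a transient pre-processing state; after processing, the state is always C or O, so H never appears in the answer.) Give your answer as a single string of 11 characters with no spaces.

Answer: CCCCCCCCOOO

Derivation:
State after each event:
  event#1 t=0ms outcome=F: state=CLOSED
  event#2 t=3ms outcome=F: state=CLOSED
  event#3 t=5ms outcome=F: state=CLOSED
  event#4 t=9ms outcome=S: state=CLOSED
  event#5 t=12ms outcome=S: state=CLOSED
  event#6 t=15ms outcome=F: state=CLOSED
  event#7 t=16ms outcome=F: state=CLOSED
  event#8 t=18ms outcome=F: state=CLOSED
  event#9 t=19ms outcome=F: state=OPEN
  event#10 t=21ms outcome=F: state=OPEN
  event#11 t=25ms outcome=F: state=OPEN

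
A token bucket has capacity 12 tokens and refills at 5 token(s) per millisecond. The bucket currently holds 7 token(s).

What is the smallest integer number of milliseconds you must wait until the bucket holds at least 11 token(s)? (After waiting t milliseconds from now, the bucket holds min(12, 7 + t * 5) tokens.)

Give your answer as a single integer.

Answer: 1

Derivation:
Need 7 + t * 5 >= 11, so t >= 4/5.
Smallest integer t = ceil(4/5) = 1.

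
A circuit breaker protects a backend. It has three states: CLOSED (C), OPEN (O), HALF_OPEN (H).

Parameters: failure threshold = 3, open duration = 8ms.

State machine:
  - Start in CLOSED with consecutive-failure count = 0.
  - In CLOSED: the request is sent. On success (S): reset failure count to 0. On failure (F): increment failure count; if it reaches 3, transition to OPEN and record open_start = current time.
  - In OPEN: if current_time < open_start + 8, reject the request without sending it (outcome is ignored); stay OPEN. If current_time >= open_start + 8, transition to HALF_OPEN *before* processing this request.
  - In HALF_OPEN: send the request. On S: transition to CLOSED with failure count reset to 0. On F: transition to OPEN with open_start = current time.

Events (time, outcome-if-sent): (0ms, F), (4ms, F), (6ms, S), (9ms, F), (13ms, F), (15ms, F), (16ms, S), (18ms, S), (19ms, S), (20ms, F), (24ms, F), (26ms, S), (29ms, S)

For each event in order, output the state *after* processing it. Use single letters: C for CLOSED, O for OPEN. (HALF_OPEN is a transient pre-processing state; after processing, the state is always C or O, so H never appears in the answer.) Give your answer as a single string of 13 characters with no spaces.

State after each event:
  event#1 t=0ms outcome=F: state=CLOSED
  event#2 t=4ms outcome=F: state=CLOSED
  event#3 t=6ms outcome=S: state=CLOSED
  event#4 t=9ms outcome=F: state=CLOSED
  event#5 t=13ms outcome=F: state=CLOSED
  event#6 t=15ms outcome=F: state=OPEN
  event#7 t=16ms outcome=S: state=OPEN
  event#8 t=18ms outcome=S: state=OPEN
  event#9 t=19ms outcome=S: state=OPEN
  event#10 t=20ms outcome=F: state=OPEN
  event#11 t=24ms outcome=F: state=OPEN
  event#12 t=26ms outcome=S: state=OPEN
  event#13 t=29ms outcome=S: state=OPEN

Answer: CCCCCOOOOOOOO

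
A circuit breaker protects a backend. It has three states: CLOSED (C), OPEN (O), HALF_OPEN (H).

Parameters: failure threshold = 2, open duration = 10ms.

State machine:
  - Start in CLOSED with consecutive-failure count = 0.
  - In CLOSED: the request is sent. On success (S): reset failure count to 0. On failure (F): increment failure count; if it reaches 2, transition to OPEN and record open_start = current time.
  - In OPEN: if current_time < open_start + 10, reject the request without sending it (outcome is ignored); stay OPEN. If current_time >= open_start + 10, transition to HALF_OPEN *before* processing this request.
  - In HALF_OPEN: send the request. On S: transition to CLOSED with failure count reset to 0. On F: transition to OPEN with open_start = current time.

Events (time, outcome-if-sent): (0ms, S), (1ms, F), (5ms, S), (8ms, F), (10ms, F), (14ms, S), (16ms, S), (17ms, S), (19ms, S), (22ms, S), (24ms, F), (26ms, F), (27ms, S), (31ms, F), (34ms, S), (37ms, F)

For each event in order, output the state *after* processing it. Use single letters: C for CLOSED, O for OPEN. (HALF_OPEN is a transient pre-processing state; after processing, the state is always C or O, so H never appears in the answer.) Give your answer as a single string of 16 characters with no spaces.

State after each event:
  event#1 t=0ms outcome=S: state=CLOSED
  event#2 t=1ms outcome=F: state=CLOSED
  event#3 t=5ms outcome=S: state=CLOSED
  event#4 t=8ms outcome=F: state=CLOSED
  event#5 t=10ms outcome=F: state=OPEN
  event#6 t=14ms outcome=S: state=OPEN
  event#7 t=16ms outcome=S: state=OPEN
  event#8 t=17ms outcome=S: state=OPEN
  event#9 t=19ms outcome=S: state=OPEN
  event#10 t=22ms outcome=S: state=CLOSED
  event#11 t=24ms outcome=F: state=CLOSED
  event#12 t=26ms outcome=F: state=OPEN
  event#13 t=27ms outcome=S: state=OPEN
  event#14 t=31ms outcome=F: state=OPEN
  event#15 t=34ms outcome=S: state=OPEN
  event#16 t=37ms outcome=F: state=OPEN

Answer: CCCCOOOOOCCOOOOO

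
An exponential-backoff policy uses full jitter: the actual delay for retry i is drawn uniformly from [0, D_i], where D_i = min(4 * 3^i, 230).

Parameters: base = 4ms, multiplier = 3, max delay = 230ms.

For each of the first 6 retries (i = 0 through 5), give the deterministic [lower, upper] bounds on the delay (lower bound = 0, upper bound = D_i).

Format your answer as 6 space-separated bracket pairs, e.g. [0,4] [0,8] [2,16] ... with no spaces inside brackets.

Computing bounds per retry:
  i=0: D_i=min(4*3^0,230)=4, bounds=[0,4]
  i=1: D_i=min(4*3^1,230)=12, bounds=[0,12]
  i=2: D_i=min(4*3^2,230)=36, bounds=[0,36]
  i=3: D_i=min(4*3^3,230)=108, bounds=[0,108]
  i=4: D_i=min(4*3^4,230)=230, bounds=[0,230]
  i=5: D_i=min(4*3^5,230)=230, bounds=[0,230]

Answer: [0,4] [0,12] [0,36] [0,108] [0,230] [0,230]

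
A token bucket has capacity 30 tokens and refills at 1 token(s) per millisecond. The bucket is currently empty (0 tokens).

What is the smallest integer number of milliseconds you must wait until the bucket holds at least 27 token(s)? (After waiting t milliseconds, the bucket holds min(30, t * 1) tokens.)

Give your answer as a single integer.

Answer: 27

Derivation:
Need t * 1 >= 27, so t >= 27/1.
Smallest integer t = ceil(27/1) = 27.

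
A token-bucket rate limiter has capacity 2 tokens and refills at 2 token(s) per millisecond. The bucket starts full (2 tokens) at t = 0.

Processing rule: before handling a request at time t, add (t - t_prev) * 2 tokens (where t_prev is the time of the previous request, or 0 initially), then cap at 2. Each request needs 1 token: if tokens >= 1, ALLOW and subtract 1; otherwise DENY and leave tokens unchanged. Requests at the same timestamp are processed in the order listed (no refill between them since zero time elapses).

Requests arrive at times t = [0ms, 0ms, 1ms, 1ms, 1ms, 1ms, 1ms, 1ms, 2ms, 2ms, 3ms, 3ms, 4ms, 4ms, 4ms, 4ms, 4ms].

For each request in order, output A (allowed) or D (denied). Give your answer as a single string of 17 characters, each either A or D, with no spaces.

Simulating step by step:
  req#1 t=0ms: ALLOW
  req#2 t=0ms: ALLOW
  req#3 t=1ms: ALLOW
  req#4 t=1ms: ALLOW
  req#5 t=1ms: DENY
  req#6 t=1ms: DENY
  req#7 t=1ms: DENY
  req#8 t=1ms: DENY
  req#9 t=2ms: ALLOW
  req#10 t=2ms: ALLOW
  req#11 t=3ms: ALLOW
  req#12 t=3ms: ALLOW
  req#13 t=4ms: ALLOW
  req#14 t=4ms: ALLOW
  req#15 t=4ms: DENY
  req#16 t=4ms: DENY
  req#17 t=4ms: DENY

Answer: AAAADDDDAAAAAADDD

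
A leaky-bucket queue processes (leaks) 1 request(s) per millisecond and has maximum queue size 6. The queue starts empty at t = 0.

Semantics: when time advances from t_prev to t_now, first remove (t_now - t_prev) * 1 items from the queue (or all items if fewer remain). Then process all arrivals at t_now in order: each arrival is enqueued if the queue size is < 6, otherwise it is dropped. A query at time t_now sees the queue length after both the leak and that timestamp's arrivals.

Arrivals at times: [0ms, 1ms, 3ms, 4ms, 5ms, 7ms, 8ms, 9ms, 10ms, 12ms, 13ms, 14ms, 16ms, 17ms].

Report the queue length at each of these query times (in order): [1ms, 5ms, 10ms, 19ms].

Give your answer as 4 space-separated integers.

Queue lengths at query times:
  query t=1ms: backlog = 1
  query t=5ms: backlog = 1
  query t=10ms: backlog = 1
  query t=19ms: backlog = 0

Answer: 1 1 1 0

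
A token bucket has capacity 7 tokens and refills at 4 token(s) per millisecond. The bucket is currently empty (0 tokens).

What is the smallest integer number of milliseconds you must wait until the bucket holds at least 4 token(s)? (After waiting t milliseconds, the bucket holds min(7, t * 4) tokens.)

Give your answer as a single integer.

Need t * 4 >= 4, so t >= 4/4.
Smallest integer t = ceil(4/4) = 1.

Answer: 1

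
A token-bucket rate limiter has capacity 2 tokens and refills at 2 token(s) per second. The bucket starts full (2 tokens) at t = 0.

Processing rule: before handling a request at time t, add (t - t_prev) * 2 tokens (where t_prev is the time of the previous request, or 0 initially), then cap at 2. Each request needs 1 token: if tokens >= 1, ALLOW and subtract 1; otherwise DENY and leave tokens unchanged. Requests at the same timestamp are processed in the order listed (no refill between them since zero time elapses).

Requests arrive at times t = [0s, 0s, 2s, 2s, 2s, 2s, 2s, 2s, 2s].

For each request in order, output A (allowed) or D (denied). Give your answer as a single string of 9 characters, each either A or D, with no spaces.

Answer: AAAADDDDD

Derivation:
Simulating step by step:
  req#1 t=0s: ALLOW
  req#2 t=0s: ALLOW
  req#3 t=2s: ALLOW
  req#4 t=2s: ALLOW
  req#5 t=2s: DENY
  req#6 t=2s: DENY
  req#7 t=2s: DENY
  req#8 t=2s: DENY
  req#9 t=2s: DENY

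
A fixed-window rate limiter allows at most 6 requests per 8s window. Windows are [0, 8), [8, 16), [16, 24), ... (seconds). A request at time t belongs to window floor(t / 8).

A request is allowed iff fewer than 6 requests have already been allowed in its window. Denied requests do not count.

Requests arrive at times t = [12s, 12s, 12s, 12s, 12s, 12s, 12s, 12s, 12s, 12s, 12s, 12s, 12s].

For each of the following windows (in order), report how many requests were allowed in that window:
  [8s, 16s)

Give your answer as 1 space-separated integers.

Answer: 6

Derivation:
Processing requests:
  req#1 t=12s (window 1): ALLOW
  req#2 t=12s (window 1): ALLOW
  req#3 t=12s (window 1): ALLOW
  req#4 t=12s (window 1): ALLOW
  req#5 t=12s (window 1): ALLOW
  req#6 t=12s (window 1): ALLOW
  req#7 t=12s (window 1): DENY
  req#8 t=12s (window 1): DENY
  req#9 t=12s (window 1): DENY
  req#10 t=12s (window 1): DENY
  req#11 t=12s (window 1): DENY
  req#12 t=12s (window 1): DENY
  req#13 t=12s (window 1): DENY

Allowed counts by window: 6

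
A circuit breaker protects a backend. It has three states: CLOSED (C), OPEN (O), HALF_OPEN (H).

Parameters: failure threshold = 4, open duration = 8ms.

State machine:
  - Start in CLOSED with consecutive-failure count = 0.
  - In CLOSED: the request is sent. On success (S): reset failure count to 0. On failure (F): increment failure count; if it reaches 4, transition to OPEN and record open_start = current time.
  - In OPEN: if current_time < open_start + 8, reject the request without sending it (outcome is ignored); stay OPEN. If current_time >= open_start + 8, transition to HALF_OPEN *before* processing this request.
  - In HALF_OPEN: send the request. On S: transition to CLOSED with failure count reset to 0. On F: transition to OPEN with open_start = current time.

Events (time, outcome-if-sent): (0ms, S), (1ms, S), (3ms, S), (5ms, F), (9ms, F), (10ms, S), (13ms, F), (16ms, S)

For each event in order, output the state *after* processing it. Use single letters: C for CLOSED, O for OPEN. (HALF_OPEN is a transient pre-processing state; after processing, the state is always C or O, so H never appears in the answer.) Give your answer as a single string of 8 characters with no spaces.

Answer: CCCCCCCC

Derivation:
State after each event:
  event#1 t=0ms outcome=S: state=CLOSED
  event#2 t=1ms outcome=S: state=CLOSED
  event#3 t=3ms outcome=S: state=CLOSED
  event#4 t=5ms outcome=F: state=CLOSED
  event#5 t=9ms outcome=F: state=CLOSED
  event#6 t=10ms outcome=S: state=CLOSED
  event#7 t=13ms outcome=F: state=CLOSED
  event#8 t=16ms outcome=S: state=CLOSED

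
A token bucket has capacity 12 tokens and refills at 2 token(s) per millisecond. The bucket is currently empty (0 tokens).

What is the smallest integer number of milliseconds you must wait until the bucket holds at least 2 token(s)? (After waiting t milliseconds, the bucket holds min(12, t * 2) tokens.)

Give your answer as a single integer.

Need t * 2 >= 2, so t >= 2/2.
Smallest integer t = ceil(2/2) = 1.

Answer: 1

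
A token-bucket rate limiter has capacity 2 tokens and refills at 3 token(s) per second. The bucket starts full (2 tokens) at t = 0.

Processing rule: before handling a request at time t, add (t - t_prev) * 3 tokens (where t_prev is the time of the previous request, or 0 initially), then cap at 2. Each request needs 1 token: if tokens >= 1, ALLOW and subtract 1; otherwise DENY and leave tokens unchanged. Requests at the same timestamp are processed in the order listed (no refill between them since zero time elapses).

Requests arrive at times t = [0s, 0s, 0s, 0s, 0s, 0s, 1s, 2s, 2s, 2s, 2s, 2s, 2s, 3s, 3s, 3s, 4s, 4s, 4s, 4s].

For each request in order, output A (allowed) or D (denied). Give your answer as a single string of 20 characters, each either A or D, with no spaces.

Simulating step by step:
  req#1 t=0s: ALLOW
  req#2 t=0s: ALLOW
  req#3 t=0s: DENY
  req#4 t=0s: DENY
  req#5 t=0s: DENY
  req#6 t=0s: DENY
  req#7 t=1s: ALLOW
  req#8 t=2s: ALLOW
  req#9 t=2s: ALLOW
  req#10 t=2s: DENY
  req#11 t=2s: DENY
  req#12 t=2s: DENY
  req#13 t=2s: DENY
  req#14 t=3s: ALLOW
  req#15 t=3s: ALLOW
  req#16 t=3s: DENY
  req#17 t=4s: ALLOW
  req#18 t=4s: ALLOW
  req#19 t=4s: DENY
  req#20 t=4s: DENY

Answer: AADDDDAAADDDDAADAADD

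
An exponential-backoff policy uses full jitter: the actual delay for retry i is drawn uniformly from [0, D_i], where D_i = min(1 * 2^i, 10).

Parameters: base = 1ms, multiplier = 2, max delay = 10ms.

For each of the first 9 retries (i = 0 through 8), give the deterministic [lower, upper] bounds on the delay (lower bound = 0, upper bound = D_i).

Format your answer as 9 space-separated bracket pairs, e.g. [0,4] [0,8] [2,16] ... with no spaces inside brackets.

Answer: [0,1] [0,2] [0,4] [0,8] [0,10] [0,10] [0,10] [0,10] [0,10]

Derivation:
Computing bounds per retry:
  i=0: D_i=min(1*2^0,10)=1, bounds=[0,1]
  i=1: D_i=min(1*2^1,10)=2, bounds=[0,2]
  i=2: D_i=min(1*2^2,10)=4, bounds=[0,4]
  i=3: D_i=min(1*2^3,10)=8, bounds=[0,8]
  i=4: D_i=min(1*2^4,10)=10, bounds=[0,10]
  i=5: D_i=min(1*2^5,10)=10, bounds=[0,10]
  i=6: D_i=min(1*2^6,10)=10, bounds=[0,10]
  i=7: D_i=min(1*2^7,10)=10, bounds=[0,10]
  i=8: D_i=min(1*2^8,10)=10, bounds=[0,10]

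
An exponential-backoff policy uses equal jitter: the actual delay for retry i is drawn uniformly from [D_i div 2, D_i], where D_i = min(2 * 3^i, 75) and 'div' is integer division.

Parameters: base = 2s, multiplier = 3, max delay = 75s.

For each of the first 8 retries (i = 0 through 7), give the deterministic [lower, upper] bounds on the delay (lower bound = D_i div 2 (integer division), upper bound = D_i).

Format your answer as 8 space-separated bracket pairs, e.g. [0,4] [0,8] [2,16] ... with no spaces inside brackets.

Computing bounds per retry:
  i=0: D_i=min(2*3^0,75)=2, bounds=[1,2]
  i=1: D_i=min(2*3^1,75)=6, bounds=[3,6]
  i=2: D_i=min(2*3^2,75)=18, bounds=[9,18]
  i=3: D_i=min(2*3^3,75)=54, bounds=[27,54]
  i=4: D_i=min(2*3^4,75)=75, bounds=[37,75]
  i=5: D_i=min(2*3^5,75)=75, bounds=[37,75]
  i=6: D_i=min(2*3^6,75)=75, bounds=[37,75]
  i=7: D_i=min(2*3^7,75)=75, bounds=[37,75]

Answer: [1,2] [3,6] [9,18] [27,54] [37,75] [37,75] [37,75] [37,75]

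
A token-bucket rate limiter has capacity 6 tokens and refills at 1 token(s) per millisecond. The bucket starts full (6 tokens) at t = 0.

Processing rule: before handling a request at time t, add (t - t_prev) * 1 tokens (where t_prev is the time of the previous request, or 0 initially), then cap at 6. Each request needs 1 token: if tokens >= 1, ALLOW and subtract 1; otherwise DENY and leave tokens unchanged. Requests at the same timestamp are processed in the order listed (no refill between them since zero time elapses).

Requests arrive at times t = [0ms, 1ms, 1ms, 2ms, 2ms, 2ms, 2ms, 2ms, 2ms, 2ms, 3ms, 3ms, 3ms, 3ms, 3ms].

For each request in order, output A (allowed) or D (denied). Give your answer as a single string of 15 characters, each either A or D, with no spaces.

Answer: AAAAAAAADDADDDD

Derivation:
Simulating step by step:
  req#1 t=0ms: ALLOW
  req#2 t=1ms: ALLOW
  req#3 t=1ms: ALLOW
  req#4 t=2ms: ALLOW
  req#5 t=2ms: ALLOW
  req#6 t=2ms: ALLOW
  req#7 t=2ms: ALLOW
  req#8 t=2ms: ALLOW
  req#9 t=2ms: DENY
  req#10 t=2ms: DENY
  req#11 t=3ms: ALLOW
  req#12 t=3ms: DENY
  req#13 t=3ms: DENY
  req#14 t=3ms: DENY
  req#15 t=3ms: DENY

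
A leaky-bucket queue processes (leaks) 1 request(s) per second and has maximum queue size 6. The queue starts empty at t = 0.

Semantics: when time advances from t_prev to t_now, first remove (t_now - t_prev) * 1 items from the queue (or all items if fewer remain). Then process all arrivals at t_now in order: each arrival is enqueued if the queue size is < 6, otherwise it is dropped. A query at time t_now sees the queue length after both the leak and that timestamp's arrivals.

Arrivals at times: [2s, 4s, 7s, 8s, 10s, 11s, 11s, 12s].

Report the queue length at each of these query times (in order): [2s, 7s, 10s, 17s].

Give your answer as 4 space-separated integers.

Answer: 1 1 1 0

Derivation:
Queue lengths at query times:
  query t=2s: backlog = 1
  query t=7s: backlog = 1
  query t=10s: backlog = 1
  query t=17s: backlog = 0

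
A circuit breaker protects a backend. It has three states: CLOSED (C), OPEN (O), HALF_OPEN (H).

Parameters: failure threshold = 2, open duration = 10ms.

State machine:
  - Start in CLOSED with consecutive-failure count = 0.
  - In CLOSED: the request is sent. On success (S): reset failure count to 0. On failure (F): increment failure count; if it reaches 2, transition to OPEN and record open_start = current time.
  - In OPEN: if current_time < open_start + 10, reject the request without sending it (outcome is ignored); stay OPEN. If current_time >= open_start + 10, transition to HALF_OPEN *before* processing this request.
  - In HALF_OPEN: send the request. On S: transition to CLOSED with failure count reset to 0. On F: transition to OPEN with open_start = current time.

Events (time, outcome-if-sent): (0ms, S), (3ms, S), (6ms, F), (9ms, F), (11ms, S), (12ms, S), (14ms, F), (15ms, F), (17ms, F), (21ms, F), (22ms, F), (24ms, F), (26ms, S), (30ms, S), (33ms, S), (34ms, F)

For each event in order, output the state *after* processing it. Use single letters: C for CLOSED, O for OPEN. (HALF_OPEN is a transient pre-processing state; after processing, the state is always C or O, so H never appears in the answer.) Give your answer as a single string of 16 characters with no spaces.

Answer: CCCOOOOOOOOOOOCC

Derivation:
State after each event:
  event#1 t=0ms outcome=S: state=CLOSED
  event#2 t=3ms outcome=S: state=CLOSED
  event#3 t=6ms outcome=F: state=CLOSED
  event#4 t=9ms outcome=F: state=OPEN
  event#5 t=11ms outcome=S: state=OPEN
  event#6 t=12ms outcome=S: state=OPEN
  event#7 t=14ms outcome=F: state=OPEN
  event#8 t=15ms outcome=F: state=OPEN
  event#9 t=17ms outcome=F: state=OPEN
  event#10 t=21ms outcome=F: state=OPEN
  event#11 t=22ms outcome=F: state=OPEN
  event#12 t=24ms outcome=F: state=OPEN
  event#13 t=26ms outcome=S: state=OPEN
  event#14 t=30ms outcome=S: state=OPEN
  event#15 t=33ms outcome=S: state=CLOSED
  event#16 t=34ms outcome=F: state=CLOSED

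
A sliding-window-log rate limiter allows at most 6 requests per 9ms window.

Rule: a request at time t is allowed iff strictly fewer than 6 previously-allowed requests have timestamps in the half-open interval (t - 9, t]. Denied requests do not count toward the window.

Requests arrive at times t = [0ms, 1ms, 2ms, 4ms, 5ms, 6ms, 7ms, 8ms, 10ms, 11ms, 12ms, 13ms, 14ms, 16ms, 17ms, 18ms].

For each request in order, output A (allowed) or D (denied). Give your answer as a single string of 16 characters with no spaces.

Answer: AAAAAADDAAAAAADD

Derivation:
Tracking allowed requests in the window:
  req#1 t=0ms: ALLOW
  req#2 t=1ms: ALLOW
  req#3 t=2ms: ALLOW
  req#4 t=4ms: ALLOW
  req#5 t=5ms: ALLOW
  req#6 t=6ms: ALLOW
  req#7 t=7ms: DENY
  req#8 t=8ms: DENY
  req#9 t=10ms: ALLOW
  req#10 t=11ms: ALLOW
  req#11 t=12ms: ALLOW
  req#12 t=13ms: ALLOW
  req#13 t=14ms: ALLOW
  req#14 t=16ms: ALLOW
  req#15 t=17ms: DENY
  req#16 t=18ms: DENY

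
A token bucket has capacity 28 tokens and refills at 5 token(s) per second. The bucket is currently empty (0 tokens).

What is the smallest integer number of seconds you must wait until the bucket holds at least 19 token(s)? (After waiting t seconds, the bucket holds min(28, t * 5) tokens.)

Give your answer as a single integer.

Answer: 4

Derivation:
Need t * 5 >= 19, so t >= 19/5.
Smallest integer t = ceil(19/5) = 4.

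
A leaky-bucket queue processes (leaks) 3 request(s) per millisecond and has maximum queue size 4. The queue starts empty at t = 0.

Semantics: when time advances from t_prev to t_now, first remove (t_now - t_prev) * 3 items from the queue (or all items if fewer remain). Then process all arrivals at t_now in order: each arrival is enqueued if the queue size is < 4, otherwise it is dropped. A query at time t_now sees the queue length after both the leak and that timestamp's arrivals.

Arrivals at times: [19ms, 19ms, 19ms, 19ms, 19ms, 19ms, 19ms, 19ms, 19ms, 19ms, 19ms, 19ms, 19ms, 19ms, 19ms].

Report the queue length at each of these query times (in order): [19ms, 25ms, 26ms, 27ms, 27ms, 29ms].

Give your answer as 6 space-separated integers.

Answer: 4 0 0 0 0 0

Derivation:
Queue lengths at query times:
  query t=19ms: backlog = 4
  query t=25ms: backlog = 0
  query t=26ms: backlog = 0
  query t=27ms: backlog = 0
  query t=27ms: backlog = 0
  query t=29ms: backlog = 0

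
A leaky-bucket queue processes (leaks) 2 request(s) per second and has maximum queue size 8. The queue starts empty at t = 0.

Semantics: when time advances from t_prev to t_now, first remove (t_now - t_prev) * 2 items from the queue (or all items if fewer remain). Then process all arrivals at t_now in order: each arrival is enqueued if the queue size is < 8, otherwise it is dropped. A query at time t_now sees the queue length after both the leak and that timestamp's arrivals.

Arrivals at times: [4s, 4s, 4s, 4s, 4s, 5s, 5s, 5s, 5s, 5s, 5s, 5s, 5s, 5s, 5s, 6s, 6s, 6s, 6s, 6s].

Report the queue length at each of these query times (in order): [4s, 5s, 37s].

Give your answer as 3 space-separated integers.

Queue lengths at query times:
  query t=4s: backlog = 5
  query t=5s: backlog = 8
  query t=37s: backlog = 0

Answer: 5 8 0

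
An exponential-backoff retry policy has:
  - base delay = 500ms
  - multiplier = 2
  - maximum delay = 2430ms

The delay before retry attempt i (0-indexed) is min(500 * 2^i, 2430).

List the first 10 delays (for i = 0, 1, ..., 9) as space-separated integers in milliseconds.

Computing each delay:
  i=0: min(500*2^0, 2430) = 500
  i=1: min(500*2^1, 2430) = 1000
  i=2: min(500*2^2, 2430) = 2000
  i=3: min(500*2^3, 2430) = 2430
  i=4: min(500*2^4, 2430) = 2430
  i=5: min(500*2^5, 2430) = 2430
  i=6: min(500*2^6, 2430) = 2430
  i=7: min(500*2^7, 2430) = 2430
  i=8: min(500*2^8, 2430) = 2430
  i=9: min(500*2^9, 2430) = 2430

Answer: 500 1000 2000 2430 2430 2430 2430 2430 2430 2430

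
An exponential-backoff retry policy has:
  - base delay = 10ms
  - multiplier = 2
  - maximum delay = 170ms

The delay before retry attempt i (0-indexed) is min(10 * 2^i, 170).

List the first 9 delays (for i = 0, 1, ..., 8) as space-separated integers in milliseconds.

Answer: 10 20 40 80 160 170 170 170 170

Derivation:
Computing each delay:
  i=0: min(10*2^0, 170) = 10
  i=1: min(10*2^1, 170) = 20
  i=2: min(10*2^2, 170) = 40
  i=3: min(10*2^3, 170) = 80
  i=4: min(10*2^4, 170) = 160
  i=5: min(10*2^5, 170) = 170
  i=6: min(10*2^6, 170) = 170
  i=7: min(10*2^7, 170) = 170
  i=8: min(10*2^8, 170) = 170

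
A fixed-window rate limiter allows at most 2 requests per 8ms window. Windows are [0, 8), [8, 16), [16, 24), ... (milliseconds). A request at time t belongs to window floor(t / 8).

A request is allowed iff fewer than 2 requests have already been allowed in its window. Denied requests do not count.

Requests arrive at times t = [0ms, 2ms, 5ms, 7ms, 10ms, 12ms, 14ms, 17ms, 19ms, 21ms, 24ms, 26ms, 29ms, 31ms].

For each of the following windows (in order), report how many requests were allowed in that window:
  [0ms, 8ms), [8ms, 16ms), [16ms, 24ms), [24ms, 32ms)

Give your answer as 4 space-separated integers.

Answer: 2 2 2 2

Derivation:
Processing requests:
  req#1 t=0ms (window 0): ALLOW
  req#2 t=2ms (window 0): ALLOW
  req#3 t=5ms (window 0): DENY
  req#4 t=7ms (window 0): DENY
  req#5 t=10ms (window 1): ALLOW
  req#6 t=12ms (window 1): ALLOW
  req#7 t=14ms (window 1): DENY
  req#8 t=17ms (window 2): ALLOW
  req#9 t=19ms (window 2): ALLOW
  req#10 t=21ms (window 2): DENY
  req#11 t=24ms (window 3): ALLOW
  req#12 t=26ms (window 3): ALLOW
  req#13 t=29ms (window 3): DENY
  req#14 t=31ms (window 3): DENY

Allowed counts by window: 2 2 2 2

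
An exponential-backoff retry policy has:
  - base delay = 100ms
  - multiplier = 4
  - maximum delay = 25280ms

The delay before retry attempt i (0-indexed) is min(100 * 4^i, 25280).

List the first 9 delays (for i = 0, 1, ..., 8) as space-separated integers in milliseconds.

Answer: 100 400 1600 6400 25280 25280 25280 25280 25280

Derivation:
Computing each delay:
  i=0: min(100*4^0, 25280) = 100
  i=1: min(100*4^1, 25280) = 400
  i=2: min(100*4^2, 25280) = 1600
  i=3: min(100*4^3, 25280) = 6400
  i=4: min(100*4^4, 25280) = 25280
  i=5: min(100*4^5, 25280) = 25280
  i=6: min(100*4^6, 25280) = 25280
  i=7: min(100*4^7, 25280) = 25280
  i=8: min(100*4^8, 25280) = 25280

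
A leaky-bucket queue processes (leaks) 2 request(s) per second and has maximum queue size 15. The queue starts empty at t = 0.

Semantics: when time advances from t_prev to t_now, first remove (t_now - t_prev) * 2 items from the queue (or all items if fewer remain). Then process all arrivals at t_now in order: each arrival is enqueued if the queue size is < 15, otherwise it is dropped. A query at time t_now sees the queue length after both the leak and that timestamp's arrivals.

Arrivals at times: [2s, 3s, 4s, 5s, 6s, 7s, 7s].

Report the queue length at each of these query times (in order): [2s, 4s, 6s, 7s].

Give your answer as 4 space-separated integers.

Queue lengths at query times:
  query t=2s: backlog = 1
  query t=4s: backlog = 1
  query t=6s: backlog = 1
  query t=7s: backlog = 2

Answer: 1 1 1 2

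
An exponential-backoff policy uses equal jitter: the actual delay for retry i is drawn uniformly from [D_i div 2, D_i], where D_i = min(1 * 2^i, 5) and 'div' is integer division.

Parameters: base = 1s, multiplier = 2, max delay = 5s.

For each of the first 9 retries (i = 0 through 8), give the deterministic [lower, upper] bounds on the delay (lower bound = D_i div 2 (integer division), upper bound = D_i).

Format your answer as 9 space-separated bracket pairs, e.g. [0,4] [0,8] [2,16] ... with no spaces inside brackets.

Answer: [0,1] [1,2] [2,4] [2,5] [2,5] [2,5] [2,5] [2,5] [2,5]

Derivation:
Computing bounds per retry:
  i=0: D_i=min(1*2^0,5)=1, bounds=[0,1]
  i=1: D_i=min(1*2^1,5)=2, bounds=[1,2]
  i=2: D_i=min(1*2^2,5)=4, bounds=[2,4]
  i=3: D_i=min(1*2^3,5)=5, bounds=[2,5]
  i=4: D_i=min(1*2^4,5)=5, bounds=[2,5]
  i=5: D_i=min(1*2^5,5)=5, bounds=[2,5]
  i=6: D_i=min(1*2^6,5)=5, bounds=[2,5]
  i=7: D_i=min(1*2^7,5)=5, bounds=[2,5]
  i=8: D_i=min(1*2^8,5)=5, bounds=[2,5]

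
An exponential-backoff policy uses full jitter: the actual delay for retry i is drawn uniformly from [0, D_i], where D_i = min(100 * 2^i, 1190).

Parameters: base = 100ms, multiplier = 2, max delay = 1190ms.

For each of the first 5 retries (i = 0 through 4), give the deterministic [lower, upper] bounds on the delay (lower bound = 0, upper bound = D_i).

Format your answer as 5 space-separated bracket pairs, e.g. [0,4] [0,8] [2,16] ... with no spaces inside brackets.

Answer: [0,100] [0,200] [0,400] [0,800] [0,1190]

Derivation:
Computing bounds per retry:
  i=0: D_i=min(100*2^0,1190)=100, bounds=[0,100]
  i=1: D_i=min(100*2^1,1190)=200, bounds=[0,200]
  i=2: D_i=min(100*2^2,1190)=400, bounds=[0,400]
  i=3: D_i=min(100*2^3,1190)=800, bounds=[0,800]
  i=4: D_i=min(100*2^4,1190)=1190, bounds=[0,1190]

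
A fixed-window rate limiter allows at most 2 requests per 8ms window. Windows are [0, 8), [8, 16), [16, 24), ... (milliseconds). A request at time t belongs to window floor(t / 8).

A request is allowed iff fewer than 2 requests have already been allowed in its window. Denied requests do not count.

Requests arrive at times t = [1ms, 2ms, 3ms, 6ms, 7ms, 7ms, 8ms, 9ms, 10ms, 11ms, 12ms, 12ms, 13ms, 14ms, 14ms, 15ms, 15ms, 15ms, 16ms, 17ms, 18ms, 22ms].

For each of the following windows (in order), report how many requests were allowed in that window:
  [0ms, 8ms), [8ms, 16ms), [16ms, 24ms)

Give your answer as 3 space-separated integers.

Processing requests:
  req#1 t=1ms (window 0): ALLOW
  req#2 t=2ms (window 0): ALLOW
  req#3 t=3ms (window 0): DENY
  req#4 t=6ms (window 0): DENY
  req#5 t=7ms (window 0): DENY
  req#6 t=7ms (window 0): DENY
  req#7 t=8ms (window 1): ALLOW
  req#8 t=9ms (window 1): ALLOW
  req#9 t=10ms (window 1): DENY
  req#10 t=11ms (window 1): DENY
  req#11 t=12ms (window 1): DENY
  req#12 t=12ms (window 1): DENY
  req#13 t=13ms (window 1): DENY
  req#14 t=14ms (window 1): DENY
  req#15 t=14ms (window 1): DENY
  req#16 t=15ms (window 1): DENY
  req#17 t=15ms (window 1): DENY
  req#18 t=15ms (window 1): DENY
  req#19 t=16ms (window 2): ALLOW
  req#20 t=17ms (window 2): ALLOW
  req#21 t=18ms (window 2): DENY
  req#22 t=22ms (window 2): DENY

Allowed counts by window: 2 2 2

Answer: 2 2 2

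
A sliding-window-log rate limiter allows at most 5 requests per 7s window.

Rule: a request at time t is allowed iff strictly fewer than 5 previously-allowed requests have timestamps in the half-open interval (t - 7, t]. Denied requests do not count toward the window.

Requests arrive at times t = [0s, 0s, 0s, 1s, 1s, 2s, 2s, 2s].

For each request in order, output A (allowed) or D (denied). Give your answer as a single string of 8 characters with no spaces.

Tracking allowed requests in the window:
  req#1 t=0s: ALLOW
  req#2 t=0s: ALLOW
  req#3 t=0s: ALLOW
  req#4 t=1s: ALLOW
  req#5 t=1s: ALLOW
  req#6 t=2s: DENY
  req#7 t=2s: DENY
  req#8 t=2s: DENY

Answer: AAAAADDD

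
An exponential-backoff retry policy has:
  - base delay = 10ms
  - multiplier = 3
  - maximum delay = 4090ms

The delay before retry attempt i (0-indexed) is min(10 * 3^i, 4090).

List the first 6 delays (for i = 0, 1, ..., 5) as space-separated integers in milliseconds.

Computing each delay:
  i=0: min(10*3^0, 4090) = 10
  i=1: min(10*3^1, 4090) = 30
  i=2: min(10*3^2, 4090) = 90
  i=3: min(10*3^3, 4090) = 270
  i=4: min(10*3^4, 4090) = 810
  i=5: min(10*3^5, 4090) = 2430

Answer: 10 30 90 270 810 2430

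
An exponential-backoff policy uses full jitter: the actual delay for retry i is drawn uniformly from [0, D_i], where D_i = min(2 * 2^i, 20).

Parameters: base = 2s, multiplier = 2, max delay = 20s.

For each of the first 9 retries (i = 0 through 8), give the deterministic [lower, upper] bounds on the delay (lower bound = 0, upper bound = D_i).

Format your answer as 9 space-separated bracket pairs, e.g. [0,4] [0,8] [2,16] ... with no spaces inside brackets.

Answer: [0,2] [0,4] [0,8] [0,16] [0,20] [0,20] [0,20] [0,20] [0,20]

Derivation:
Computing bounds per retry:
  i=0: D_i=min(2*2^0,20)=2, bounds=[0,2]
  i=1: D_i=min(2*2^1,20)=4, bounds=[0,4]
  i=2: D_i=min(2*2^2,20)=8, bounds=[0,8]
  i=3: D_i=min(2*2^3,20)=16, bounds=[0,16]
  i=4: D_i=min(2*2^4,20)=20, bounds=[0,20]
  i=5: D_i=min(2*2^5,20)=20, bounds=[0,20]
  i=6: D_i=min(2*2^6,20)=20, bounds=[0,20]
  i=7: D_i=min(2*2^7,20)=20, bounds=[0,20]
  i=8: D_i=min(2*2^8,20)=20, bounds=[0,20]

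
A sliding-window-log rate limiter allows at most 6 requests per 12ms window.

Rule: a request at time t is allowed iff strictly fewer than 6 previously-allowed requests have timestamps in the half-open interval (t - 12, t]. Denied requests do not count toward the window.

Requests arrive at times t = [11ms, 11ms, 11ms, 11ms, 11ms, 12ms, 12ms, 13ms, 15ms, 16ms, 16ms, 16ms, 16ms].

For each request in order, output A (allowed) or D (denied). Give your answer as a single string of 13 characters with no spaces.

Answer: AAAAAADDDDDDD

Derivation:
Tracking allowed requests in the window:
  req#1 t=11ms: ALLOW
  req#2 t=11ms: ALLOW
  req#3 t=11ms: ALLOW
  req#4 t=11ms: ALLOW
  req#5 t=11ms: ALLOW
  req#6 t=12ms: ALLOW
  req#7 t=12ms: DENY
  req#8 t=13ms: DENY
  req#9 t=15ms: DENY
  req#10 t=16ms: DENY
  req#11 t=16ms: DENY
  req#12 t=16ms: DENY
  req#13 t=16ms: DENY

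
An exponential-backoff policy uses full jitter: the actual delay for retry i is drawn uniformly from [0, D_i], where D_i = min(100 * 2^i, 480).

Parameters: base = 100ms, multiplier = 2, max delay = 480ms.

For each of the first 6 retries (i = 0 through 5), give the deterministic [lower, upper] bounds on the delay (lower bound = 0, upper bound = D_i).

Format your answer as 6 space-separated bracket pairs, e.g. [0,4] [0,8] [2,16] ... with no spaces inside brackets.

Answer: [0,100] [0,200] [0,400] [0,480] [0,480] [0,480]

Derivation:
Computing bounds per retry:
  i=0: D_i=min(100*2^0,480)=100, bounds=[0,100]
  i=1: D_i=min(100*2^1,480)=200, bounds=[0,200]
  i=2: D_i=min(100*2^2,480)=400, bounds=[0,400]
  i=3: D_i=min(100*2^3,480)=480, bounds=[0,480]
  i=4: D_i=min(100*2^4,480)=480, bounds=[0,480]
  i=5: D_i=min(100*2^5,480)=480, bounds=[0,480]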